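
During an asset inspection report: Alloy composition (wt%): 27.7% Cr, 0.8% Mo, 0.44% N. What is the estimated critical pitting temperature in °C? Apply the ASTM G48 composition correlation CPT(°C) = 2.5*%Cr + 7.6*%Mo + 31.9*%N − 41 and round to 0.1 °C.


Apply the ASTM G48 empirical CPT estimate: CPT(°C) = 2.5*%Cr + 7.6*%Mo + 31.9*%N − 41
2.5*27.7 = 69.25; 7.6*0.8 = 6.08; 31.9*0.44 = 14.036
CPT = 69.25 + 6.08 + 14.036 − 41 = 48.366 °C
Rounded to 0.1 °C: CPT ≈ 48.4 °C

48.4 °C


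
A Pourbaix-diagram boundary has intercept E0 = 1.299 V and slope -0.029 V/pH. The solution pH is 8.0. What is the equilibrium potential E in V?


Apply the Pourbaix line equation: E = E0 + slope*pH
E = 1.299 + (-0.029)*8.0 = 1.299 + (-0.232) = 1.067 V
Rounded to 4 decimal places: E = 1.0670 V

1.0670 V


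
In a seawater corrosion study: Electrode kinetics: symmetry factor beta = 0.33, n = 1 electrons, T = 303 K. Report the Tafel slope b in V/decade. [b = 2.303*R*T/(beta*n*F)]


Apply the Tafel slope relation: b = 2.303*R*T/(beta*n*F)
Numerator: 2.303 * 8.314 * 303 = 5801.58
Denominator: 0.33 * 1 * 96485 = 31840.05
b = 5801.58 / 31840.05 = 0.182 V/decade

0.182 V/decade


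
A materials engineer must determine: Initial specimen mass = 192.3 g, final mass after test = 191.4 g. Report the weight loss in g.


Weight loss = initial − final
WL = 192.3 − 191.4 = 0.9 g

0.9 g


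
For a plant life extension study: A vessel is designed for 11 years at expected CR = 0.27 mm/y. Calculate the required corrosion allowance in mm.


Corrosion allowance = CR × design life
CA = 0.27 * 11 = 2.97 mm

2.97 mm


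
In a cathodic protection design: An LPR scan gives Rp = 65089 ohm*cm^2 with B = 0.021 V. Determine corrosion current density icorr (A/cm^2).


Apply the Stern-Geary relation: icorr = B / Rp
icorr = 0.021 / 65089 = 3.226×10^-7 A/cm^2

3.226×10^-7 A/cm^2


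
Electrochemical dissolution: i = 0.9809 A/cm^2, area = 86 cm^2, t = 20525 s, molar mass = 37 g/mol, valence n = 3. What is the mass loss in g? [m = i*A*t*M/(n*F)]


Apply Faraday's law: m = i*A*t*M / (n*F)
Total charge passed Q = i*A*t = 0.9809*86*20525 = 1731435.635 C
m = Q*M/(n*F) = 1731435.635*37/(3*96485) = 221.323 g

221.323 g


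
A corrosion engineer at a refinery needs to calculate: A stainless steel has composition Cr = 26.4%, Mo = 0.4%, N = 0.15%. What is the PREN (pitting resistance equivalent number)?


Apply the PREN formula: PREN = Cr + 3.3*Mo + 16*N
PREN = 26.4 + 3.3*0.4 + 16*0.15
PREN = 26.4 + 1.32 + 2.4 = 30.12

30.12


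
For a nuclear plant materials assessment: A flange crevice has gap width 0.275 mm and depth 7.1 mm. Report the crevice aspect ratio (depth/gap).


Aspect ratio = depth / gap
Ratio = 7.1 / 0.275 = 25.8

25.8


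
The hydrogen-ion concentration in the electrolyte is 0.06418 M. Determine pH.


pH = −log10[H+]
pH = −log10(0.06418) = 1.19

1.19


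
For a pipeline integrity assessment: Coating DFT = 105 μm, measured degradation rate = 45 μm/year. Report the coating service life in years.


Service life = thickness / degradation rate
Life = 105 / 45 = 2.3 years

2.3 years


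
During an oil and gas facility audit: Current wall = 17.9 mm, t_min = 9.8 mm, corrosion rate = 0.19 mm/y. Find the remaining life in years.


Apply the remaining-life relation: RL = (t_current − t_min) / CR
RL = (17.9 − 9.8) / 0.19 = 8.1 / 0.19 = 42.6 years

42.6 years


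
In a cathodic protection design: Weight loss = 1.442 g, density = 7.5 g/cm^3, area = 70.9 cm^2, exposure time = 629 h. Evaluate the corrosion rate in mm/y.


Apply the mm/y weight-loss relation: CR = 87600 * W / (D * A * T)
Numerator: 87600 * 1.442 = 126319.2
Denominator: 7.5 * 70.9 * 629 = 334470.75
CR = 126319.2 / 334470.75 = 0.3777 mm/y

0.3777 mm/y


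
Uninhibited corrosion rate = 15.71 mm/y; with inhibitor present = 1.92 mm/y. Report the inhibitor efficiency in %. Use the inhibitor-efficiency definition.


Apply the inhibitor-efficiency definition: IE = (CR_blank − CR_inh)/CR_blank × 100
IE = (15.71 − 1.92) / 15.71 × 100
IE = 13.79 / 15.71 × 100 = 87.8 %

87.8 %


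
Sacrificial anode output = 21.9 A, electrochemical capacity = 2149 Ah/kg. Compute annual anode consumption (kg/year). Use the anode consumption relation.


Annual consumption = current * hours per year / capacity
Rate = 21.9 * 8760 / 2149 = 89.3 kg/year

89.3 kg/year


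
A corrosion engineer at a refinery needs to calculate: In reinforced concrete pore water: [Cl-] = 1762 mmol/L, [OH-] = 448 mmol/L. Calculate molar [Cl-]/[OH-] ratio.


Threshold parameter = [Cl-] / [OH-] (molar basis; both in mmol/L, so units cancel)
Ratio = 1762 / 448 = 3.93

3.93


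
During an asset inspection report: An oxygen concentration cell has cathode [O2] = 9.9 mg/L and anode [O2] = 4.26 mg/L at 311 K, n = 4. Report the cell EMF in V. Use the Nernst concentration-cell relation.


Apply the Nernst concentration-cell relation: E = (RT/nF)*ln(C_cathode/C_anode)
RT/nF = 8.314*311/(4*96485) = 0.00669963 V
ln(9.9/4.26) = 0.84327
E = 0.00669963 * 0.84327 = 0.00565 V

0.00565 V


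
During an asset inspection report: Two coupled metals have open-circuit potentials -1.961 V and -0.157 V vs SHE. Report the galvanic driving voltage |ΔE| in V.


Driving voltage is the absolute potential difference.
|ΔE| = |-1.961 − (-0.157)| = 1.804 V

1.804 V


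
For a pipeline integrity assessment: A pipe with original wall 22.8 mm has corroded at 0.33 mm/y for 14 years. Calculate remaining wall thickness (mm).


Remaining wall = original − CR × time
t = 22.8 − 0.33*14 = 22.8 − 4.62 = 18.18 mm

18.18 mm


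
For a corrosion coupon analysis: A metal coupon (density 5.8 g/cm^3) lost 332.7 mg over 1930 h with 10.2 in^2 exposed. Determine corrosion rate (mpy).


Apply the mpy weight-loss relation: CR = 534 * W / (D * A * T)
Numerator: 534 * 332.7 = 177661.8
Denominator: 5.8 * 10.2 * 1930 = 114178.8
CR = 177661.8 / 114178.8 = 1.556 mpy

1.556 mpy


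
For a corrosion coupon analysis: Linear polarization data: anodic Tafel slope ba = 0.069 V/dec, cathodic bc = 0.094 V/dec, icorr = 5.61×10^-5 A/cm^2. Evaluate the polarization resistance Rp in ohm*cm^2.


Apply the Stern-Geary equation: Rp = ba*bc / (2.303*icorr*(ba+bc))
ba*bc = 0.069*0.094 = 0.006486
ba+bc = 0.163; 2.303*icorr*(ba+bc) = 2.303*5.61×10^-5*0.163 = 2.1059323×10^-5
Rp = 0.006486 / 2.1059323×10^-5 = 307.99 ohm*cm^2

307.99 ohm*cm^2


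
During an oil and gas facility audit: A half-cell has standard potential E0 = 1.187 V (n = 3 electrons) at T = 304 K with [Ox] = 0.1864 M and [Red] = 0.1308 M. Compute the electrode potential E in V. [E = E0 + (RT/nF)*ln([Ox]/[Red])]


Apply the Nernst equation: E = E0 + (RT/nF)*ln([Ox]/[Red])
Step 1: RT/nF = 8.314*304/(3*96485) = 0.00873178 V
Step 2: [Ox]/[Red] = 0.1864/0.1308 = 1.425076
Step 3: ln(1.425076) = 0.354225
Step 4: correction = 0.00873178 * 0.354225 = 0.0031 V
E = 1.187 + 0.0031 = 1.1901 V

1.1901 V


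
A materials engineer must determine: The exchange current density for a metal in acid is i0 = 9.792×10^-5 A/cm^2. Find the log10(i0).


i0 = 9.792×10^-5 A/cm^2
log10(i0) = -4.009

-4.009


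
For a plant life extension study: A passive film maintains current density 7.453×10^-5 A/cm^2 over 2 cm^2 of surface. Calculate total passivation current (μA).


I = i_pass * A, then convert A → μA (×10^6)
I = 7.453×10^-5 * 2 * 10^6 = 149.06 μA

149.06 μA


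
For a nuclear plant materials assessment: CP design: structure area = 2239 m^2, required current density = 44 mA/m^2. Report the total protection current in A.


I = area * current density, then convert mA → A (÷1000)
I = 2239 * 44 / 1000 = 98.52 A

98.52 A


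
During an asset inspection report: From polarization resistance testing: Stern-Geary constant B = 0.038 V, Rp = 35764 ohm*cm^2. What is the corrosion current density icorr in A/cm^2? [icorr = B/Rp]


Apply the Stern-Geary relation: icorr = B / Rp
icorr = 0.038 / 35764 = 1.063×10^-6 A/cm^2

1.063×10^-6 A/cm^2


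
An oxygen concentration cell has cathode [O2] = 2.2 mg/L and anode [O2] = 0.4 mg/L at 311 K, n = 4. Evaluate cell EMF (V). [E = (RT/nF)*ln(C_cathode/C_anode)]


Apply the Nernst concentration-cell relation: E = (RT/nF)*ln(C_cathode/C_anode)
RT/nF = 8.314*311/(4*96485) = 0.00669963 V
ln(2.2/0.4) = 1.70475
E = 0.00669963 * 1.70475 = 0.01142 V

0.01142 V


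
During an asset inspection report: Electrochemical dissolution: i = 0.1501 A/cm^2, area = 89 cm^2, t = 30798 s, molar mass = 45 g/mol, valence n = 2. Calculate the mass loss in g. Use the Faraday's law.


Apply Faraday's law: m = i*A*t*M / (n*F)
Total charge passed Q = i*A*t = 0.1501*89*30798 = 411427.4022 C
m = Q*M/(n*F) = 411427.4022*45/(2*96485) = 95.944 g

95.944 g


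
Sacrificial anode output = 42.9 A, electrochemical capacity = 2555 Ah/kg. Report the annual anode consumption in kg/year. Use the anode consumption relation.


Annual consumption = current * hours per year / capacity
Rate = 42.9 * 8760 / 2555 = 147.1 kg/year

147.1 kg/year


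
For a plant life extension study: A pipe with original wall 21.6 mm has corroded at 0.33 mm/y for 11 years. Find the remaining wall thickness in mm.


Remaining wall = original − CR × time
t = 21.6 − 0.33*11 = 21.6 − 3.63 = 17.97 mm

17.97 mm


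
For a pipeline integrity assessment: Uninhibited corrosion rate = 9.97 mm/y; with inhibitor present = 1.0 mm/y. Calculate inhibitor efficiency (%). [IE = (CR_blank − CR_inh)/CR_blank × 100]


Apply the inhibitor-efficiency definition: IE = (CR_blank − CR_inh)/CR_blank × 100
IE = (9.97 − 1.0) / 9.97 × 100
IE = 8.97 / 9.97 × 100 = 90.0 %

90.0 %


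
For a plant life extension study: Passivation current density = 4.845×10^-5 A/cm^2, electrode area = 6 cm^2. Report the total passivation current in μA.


I = i_pass * A, then convert A → μA (×10^6)
I = 4.845×10^-5 * 6 * 10^6 = 290.7 μA

290.7 μA


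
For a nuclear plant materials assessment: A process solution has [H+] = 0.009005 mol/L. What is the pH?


pH = −log10[H+]
pH = −log10(0.009005) = 2.05

2.05


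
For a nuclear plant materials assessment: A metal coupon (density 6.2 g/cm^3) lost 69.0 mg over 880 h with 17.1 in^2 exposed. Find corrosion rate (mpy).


Apply the mpy weight-loss relation: CR = 534 * W / (D * A * T)
Numerator: 534 * 69.0 = 36846.0
Denominator: 6.2 * 17.1 * 880 = 93297.6
CR = 36846.0 / 93297.6 = 0.39493 mpy

0.39493 mpy


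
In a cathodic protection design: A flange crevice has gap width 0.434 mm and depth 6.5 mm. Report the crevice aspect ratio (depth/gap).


Aspect ratio = depth / gap
Ratio = 6.5 / 0.434 = 15.0

15.0


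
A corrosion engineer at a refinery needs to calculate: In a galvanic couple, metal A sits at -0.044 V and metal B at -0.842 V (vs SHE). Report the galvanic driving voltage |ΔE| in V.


Driving voltage is the absolute potential difference.
|ΔE| = |-0.044 − (-0.842)| = 0.798 V

0.798 V


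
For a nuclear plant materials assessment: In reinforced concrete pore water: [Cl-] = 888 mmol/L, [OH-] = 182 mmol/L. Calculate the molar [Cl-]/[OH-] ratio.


Threshold parameter = [Cl-] / [OH-] (molar basis; both in mmol/L, so units cancel)
Ratio = 888 / 182 = 4.88

4.88


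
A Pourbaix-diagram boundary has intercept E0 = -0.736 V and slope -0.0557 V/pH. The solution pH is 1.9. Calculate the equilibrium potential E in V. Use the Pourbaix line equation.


Apply the Pourbaix line equation: E = E0 + slope*pH
E = -0.736 + (-0.0557)*1.9 = -0.736 + (-0.10583) = -0.84183 V
Rounded to 4 decimal places: E = -0.8418 V

-0.8418 V


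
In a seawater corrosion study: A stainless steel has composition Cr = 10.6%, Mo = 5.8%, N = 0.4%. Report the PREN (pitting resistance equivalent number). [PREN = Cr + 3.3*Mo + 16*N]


Apply the PREN formula: PREN = Cr + 3.3*Mo + 16*N
PREN = 10.6 + 3.3*5.8 + 16*0.4
PREN = 10.6 + 19.14 + 6.4 = 36.14

36.14


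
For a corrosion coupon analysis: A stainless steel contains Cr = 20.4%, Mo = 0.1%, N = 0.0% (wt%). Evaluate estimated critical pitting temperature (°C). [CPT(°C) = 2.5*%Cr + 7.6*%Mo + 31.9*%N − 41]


Apply the ASTM G48 empirical CPT estimate: CPT(°C) = 2.5*%Cr + 7.6*%Mo + 31.9*%N − 41
2.5*20.4 = 51; 7.6*0.1 = 0.76; 31.9*0.0 = 0
CPT = 51 + 0.76 + 0 − 41 = 10.76 °C
Rounded to 0.1 °C: CPT ≈ 10.8 °C

10.8 °C


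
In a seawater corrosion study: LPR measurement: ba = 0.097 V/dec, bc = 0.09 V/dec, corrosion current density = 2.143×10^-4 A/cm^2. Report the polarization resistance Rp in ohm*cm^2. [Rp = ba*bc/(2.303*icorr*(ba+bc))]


Apply the Stern-Geary equation: Rp = ba*bc / (2.303*icorr*(ba+bc))
ba*bc = 0.097*0.09 = 0.00873
ba+bc = 0.187; 2.303*icorr*(ba+bc) = 2.303*2.143×10^-4*0.187 = 9.2290652×10^-5
Rp = 0.00873 / 9.2290652×10^-5 = 94.6 ohm*cm^2

94.6 ohm*cm^2


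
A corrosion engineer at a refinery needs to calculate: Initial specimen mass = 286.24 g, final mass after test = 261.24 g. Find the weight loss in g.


Weight loss = initial − final
WL = 286.24 − 261.24 = 25.0 g

25.0 g


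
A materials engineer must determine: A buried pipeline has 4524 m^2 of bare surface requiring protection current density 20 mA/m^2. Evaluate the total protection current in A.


I = area * current density, then convert mA → A (÷1000)
I = 4524 * 20 / 1000 = 90.48 A

90.48 A


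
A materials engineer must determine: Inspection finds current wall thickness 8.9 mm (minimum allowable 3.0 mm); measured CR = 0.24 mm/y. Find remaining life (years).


Apply the remaining-life relation: RL = (t_current − t_min) / CR
RL = (8.9 − 3.0) / 0.24 = 5.9 / 0.24 = 24.6 years

24.6 years


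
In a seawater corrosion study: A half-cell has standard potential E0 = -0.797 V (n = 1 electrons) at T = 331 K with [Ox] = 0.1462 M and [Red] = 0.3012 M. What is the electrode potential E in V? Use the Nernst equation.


Apply the Nernst equation: E = E0 + (RT/nF)*ln([Ox]/[Red])
Step 1: RT/nF = 8.314*331/(1*96485) = 0.02852188 V
Step 2: [Ox]/[Red] = 0.1462/0.3012 = 0.485392
Step 3: ln(0.485392) = -0.722798
Step 4: correction = 0.02852188 * -0.722798 = -0.0206 V
E = -0.797 + -0.0206 = -0.8176 V

-0.8176 V


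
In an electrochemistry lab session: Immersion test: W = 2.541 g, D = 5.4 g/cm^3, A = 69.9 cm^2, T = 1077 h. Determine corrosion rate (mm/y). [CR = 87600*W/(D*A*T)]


Apply the mm/y weight-loss relation: CR = 87600 * W / (D * A * T)
Numerator: 87600 * 2.541 = 222591.6
Denominator: 5.4 * 69.9 * 1077 = 406524.42
CR = 222591.6 / 406524.42 = 0.54755 mm/y

0.54755 mm/y


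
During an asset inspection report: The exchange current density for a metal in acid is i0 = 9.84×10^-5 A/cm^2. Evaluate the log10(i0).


i0 = 9.84×10^-5 A/cm^2
log10(i0) = -4.007

-4.007


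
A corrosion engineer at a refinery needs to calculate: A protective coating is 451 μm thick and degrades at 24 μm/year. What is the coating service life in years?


Service life = thickness / degradation rate
Life = 451 / 24 = 18.8 years

18.8 years


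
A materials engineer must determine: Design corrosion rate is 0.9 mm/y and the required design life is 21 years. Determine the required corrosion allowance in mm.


Corrosion allowance = CR × design life
CA = 0.9 * 21 = 18.9 mm

18.9 mm


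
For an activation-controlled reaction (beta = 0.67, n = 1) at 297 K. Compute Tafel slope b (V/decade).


Apply the Tafel slope relation: b = 2.303*R*T/(beta*n*F)
Numerator: 2.303 * 8.314 * 297 = 5686.7
Denominator: 0.67 * 1 * 96485 = 64644.95
b = 5686.7 / 64644.95 = 0.088 V/decade

0.088 V/decade


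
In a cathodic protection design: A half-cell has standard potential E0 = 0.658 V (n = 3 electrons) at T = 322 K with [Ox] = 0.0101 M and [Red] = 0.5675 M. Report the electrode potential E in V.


Apply the Nernst equation: E = E0 + (RT/nF)*ln([Ox]/[Red])
Step 1: RT/nF = 8.314*322/(3*96485) = 0.00924879 V
Step 2: [Ox]/[Red] = 0.0101/0.5675 = 0.017797
Step 3: ln(0.017797) = -4.028725
Step 4: correction = 0.00924879 * -4.028725 = -0.0373 V
E = 0.658 + -0.0373 = 0.6207 V

0.6207 V


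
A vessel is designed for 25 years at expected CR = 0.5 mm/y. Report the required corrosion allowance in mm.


Corrosion allowance = CR × design life
CA = 0.5 * 25 = 12.5 mm

12.5 mm


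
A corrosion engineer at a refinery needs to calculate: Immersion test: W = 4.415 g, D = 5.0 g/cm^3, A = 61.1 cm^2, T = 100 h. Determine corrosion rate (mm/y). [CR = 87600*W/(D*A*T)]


Apply the mm/y weight-loss relation: CR = 87600 * W / (D * A * T)
Numerator: 87600 * 4.415 = 386754.0
Denominator: 5.0 * 61.1 * 100 = 30550.0
CR = 386754.0 / 30550.0 = 12.6597 mm/y

12.6597 mm/y


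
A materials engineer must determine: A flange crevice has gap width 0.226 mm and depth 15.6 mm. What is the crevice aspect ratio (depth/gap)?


Aspect ratio = depth / gap
Ratio = 15.6 / 0.226 = 69.0

69.0


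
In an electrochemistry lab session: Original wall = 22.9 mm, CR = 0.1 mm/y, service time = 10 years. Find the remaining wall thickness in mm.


Remaining wall = original − CR × time
t = 22.9 − 0.1*10 = 22.9 − 1.0 = 21.9 mm

21.9 mm


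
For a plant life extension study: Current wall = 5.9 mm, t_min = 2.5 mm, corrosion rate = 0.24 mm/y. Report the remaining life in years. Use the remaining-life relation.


Apply the remaining-life relation: RL = (t_current − t_min) / CR
RL = (5.9 − 2.5) / 0.24 = 3.4 / 0.24 = 14.2 years

14.2 years


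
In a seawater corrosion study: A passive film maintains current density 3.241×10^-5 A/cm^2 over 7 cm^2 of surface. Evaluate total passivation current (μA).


I = i_pass * A, then convert A → μA (×10^6)
I = 3.241×10^-5 * 7 * 10^6 = 226.87 μA

226.87 μA


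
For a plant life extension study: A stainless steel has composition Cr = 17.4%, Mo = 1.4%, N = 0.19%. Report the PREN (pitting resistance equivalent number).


Apply the PREN formula: PREN = Cr + 3.3*Mo + 16*N
PREN = 17.4 + 3.3*1.4 + 16*0.19
PREN = 17.4 + 4.62 + 3.04 = 25.06

25.06


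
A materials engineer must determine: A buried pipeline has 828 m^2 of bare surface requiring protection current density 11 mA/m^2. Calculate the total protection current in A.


I = area * current density, then convert mA → A (÷1000)
I = 828 * 11 / 1000 = 9.11 A

9.11 A


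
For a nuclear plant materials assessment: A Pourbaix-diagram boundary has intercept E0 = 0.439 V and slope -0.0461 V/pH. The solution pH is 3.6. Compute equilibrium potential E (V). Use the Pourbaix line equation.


Apply the Pourbaix line equation: E = E0 + slope*pH
E = 0.439 + (-0.0461)*3.6 = 0.439 + (-0.16596) = 0.27304 V
Rounded to 4 decimal places: E = 0.2730 V

0.2730 V


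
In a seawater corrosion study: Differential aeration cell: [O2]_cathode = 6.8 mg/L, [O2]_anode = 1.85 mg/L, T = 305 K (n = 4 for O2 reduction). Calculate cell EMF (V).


Apply the Nernst concentration-cell relation: E = (RT/nF)*ln(C_cathode/C_anode)
RT/nF = 8.314*305/(4*96485) = 0.00657037 V
ln(6.8/1.85) = 1.30174
E = 0.00657037 * 1.30174 = 0.00855 V

0.00855 V


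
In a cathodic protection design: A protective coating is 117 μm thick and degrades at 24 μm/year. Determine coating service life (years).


Service life = thickness / degradation rate
Life = 117 / 24 = 4.9 years

4.9 years


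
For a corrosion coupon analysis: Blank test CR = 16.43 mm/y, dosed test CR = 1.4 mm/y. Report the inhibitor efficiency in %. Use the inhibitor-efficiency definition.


Apply the inhibitor-efficiency definition: IE = (CR_blank − CR_inh)/CR_blank × 100
IE = (16.43 − 1.4) / 16.43 × 100
IE = 15.03 / 16.43 × 100 = 91.5 %

91.5 %


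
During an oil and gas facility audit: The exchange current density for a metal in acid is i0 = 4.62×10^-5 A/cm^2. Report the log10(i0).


i0 = 4.62×10^-5 A/cm^2
log10(i0) = -4.335

-4.335


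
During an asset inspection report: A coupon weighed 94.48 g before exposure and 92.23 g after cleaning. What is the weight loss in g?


Weight loss = initial − final
WL = 94.48 − 92.23 = 2.25 g

2.25 g


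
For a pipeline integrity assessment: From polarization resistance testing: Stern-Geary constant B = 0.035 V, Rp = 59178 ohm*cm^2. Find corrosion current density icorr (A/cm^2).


Apply the Stern-Geary relation: icorr = B / Rp
icorr = 0.035 / 59178 = 5.914×10^-7 A/cm^2

5.914×10^-7 A/cm^2


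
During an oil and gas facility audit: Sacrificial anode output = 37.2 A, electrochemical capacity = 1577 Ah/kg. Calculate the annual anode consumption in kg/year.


Annual consumption = current * hours per year / capacity
Rate = 37.2 * 8760 / 1577 = 206.6 kg/year

206.6 kg/year


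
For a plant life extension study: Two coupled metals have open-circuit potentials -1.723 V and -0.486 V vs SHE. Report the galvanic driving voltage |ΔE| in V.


Driving voltage is the absolute potential difference.
|ΔE| = |-1.723 − (-0.486)| = 1.237 V

1.237 V


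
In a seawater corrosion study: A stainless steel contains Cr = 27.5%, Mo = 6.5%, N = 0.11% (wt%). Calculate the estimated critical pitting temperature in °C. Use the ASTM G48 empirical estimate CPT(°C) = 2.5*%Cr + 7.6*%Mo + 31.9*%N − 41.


Apply the ASTM G48 empirical CPT estimate: CPT(°C) = 2.5*%Cr + 7.6*%Mo + 31.9*%N − 41
2.5*27.5 = 68.75; 7.6*6.5 = 49.4; 31.9*0.11 = 3.509
CPT = 68.75 + 49.4 + 3.509 − 41 = 80.659 °C
Rounded to 0.1 °C: CPT ≈ 80.7 °C

80.7 °C


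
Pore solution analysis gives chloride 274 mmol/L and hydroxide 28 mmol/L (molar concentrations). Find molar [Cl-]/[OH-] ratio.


Threshold parameter = [Cl-] / [OH-] (molar basis; both in mmol/L, so units cancel)
Ratio = 274 / 28 = 9.79

9.79


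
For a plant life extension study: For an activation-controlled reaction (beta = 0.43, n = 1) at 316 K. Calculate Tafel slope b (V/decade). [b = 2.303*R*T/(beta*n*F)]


Apply the Tafel slope relation: b = 2.303*R*T/(beta*n*F)
Numerator: 2.303 * 8.314 * 316 = 6050.5
Denominator: 0.43 * 1 * 96485 = 41488.55
b = 6050.5 / 41488.55 = 0.1458 V/decade

0.1458 V/decade


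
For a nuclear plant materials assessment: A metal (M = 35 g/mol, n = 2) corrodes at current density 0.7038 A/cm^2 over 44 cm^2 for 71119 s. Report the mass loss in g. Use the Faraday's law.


Apply Faraday's law: m = i*A*t*M / (n*F)
Total charge passed Q = i*A*t = 0.7038*44*71119 = 2202356.2968 C
m = Q*M/(n*F) = 2202356.2968*35/(2*96485) = 399.4531 g

399.4531 g


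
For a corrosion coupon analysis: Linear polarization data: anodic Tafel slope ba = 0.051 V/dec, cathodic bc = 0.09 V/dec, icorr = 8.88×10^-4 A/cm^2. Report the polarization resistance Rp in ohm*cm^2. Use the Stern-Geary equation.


Apply the Stern-Geary equation: Rp = ba*bc / (2.303*icorr*(ba+bc))
ba*bc = 0.051*0.09 = 0.00459
ba+bc = 0.141; 2.303*icorr*(ba+bc) = 2.303*8.88×10^-4*0.141 = 2.8835402×10^-4
Rp = 0.00459 / 2.8835402×10^-4 = 15.9 ohm*cm^2

15.9 ohm*cm^2


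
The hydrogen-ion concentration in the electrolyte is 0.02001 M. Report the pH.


pH = −log10[H+]
pH = −log10(0.02001) = 1.7

1.7


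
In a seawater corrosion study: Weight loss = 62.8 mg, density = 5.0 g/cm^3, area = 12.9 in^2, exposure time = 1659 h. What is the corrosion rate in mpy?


Apply the mpy weight-loss relation: CR = 534 * W / (D * A * T)
Numerator: 534 * 62.8 = 33535.2
Denominator: 5.0 * 12.9 * 1659 = 107005.5
CR = 33535.2 / 107005.5 = 0.3134 mpy

0.3134 mpy


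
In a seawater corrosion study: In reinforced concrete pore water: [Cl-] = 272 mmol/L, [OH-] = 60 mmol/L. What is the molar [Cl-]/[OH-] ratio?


Threshold parameter = [Cl-] / [OH-] (molar basis; both in mmol/L, so units cancel)
Ratio = 272 / 60 = 4.53

4.53


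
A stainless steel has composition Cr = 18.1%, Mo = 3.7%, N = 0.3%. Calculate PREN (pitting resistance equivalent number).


Apply the PREN formula: PREN = Cr + 3.3*Mo + 16*N
PREN = 18.1 + 3.3*3.7 + 16*0.3
PREN = 18.1 + 12.21 + 4.8 = 35.11

35.11


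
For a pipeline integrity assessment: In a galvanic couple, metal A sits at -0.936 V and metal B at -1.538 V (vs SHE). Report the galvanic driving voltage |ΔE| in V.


Driving voltage is the absolute potential difference.
|ΔE| = |-0.936 − (-1.538)| = 0.602 V

0.602 V


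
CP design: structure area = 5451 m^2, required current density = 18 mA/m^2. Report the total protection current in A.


I = area * current density, then convert mA → A (÷1000)
I = 5451 * 18 / 1000 = 98.12 A

98.12 A


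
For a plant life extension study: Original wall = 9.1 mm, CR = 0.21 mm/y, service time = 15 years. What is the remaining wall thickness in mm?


Remaining wall = original − CR × time
t = 9.1 − 0.21*15 = 9.1 − 3.15 = 5.95 mm

5.95 mm


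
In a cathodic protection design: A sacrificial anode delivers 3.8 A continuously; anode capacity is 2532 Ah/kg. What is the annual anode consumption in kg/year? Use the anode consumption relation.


Annual consumption = current * hours per year / capacity
Rate = 3.8 * 8760 / 2532 = 13.1 kg/year

13.1 kg/year


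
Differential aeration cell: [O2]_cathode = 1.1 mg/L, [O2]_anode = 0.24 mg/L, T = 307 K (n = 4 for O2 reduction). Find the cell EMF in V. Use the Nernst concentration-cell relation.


Apply the Nernst concentration-cell relation: E = (RT/nF)*ln(C_cathode/C_anode)
RT/nF = 8.314*307/(4*96485) = 0.00661346 V
ln(1.1/0.24) = 1.52243
E = 0.00661346 * 1.52243 = 0.01007 V

0.01007 V


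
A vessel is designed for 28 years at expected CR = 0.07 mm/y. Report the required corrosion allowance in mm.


Corrosion allowance = CR × design life
CA = 0.07 * 28 = 1.96 mm

1.96 mm


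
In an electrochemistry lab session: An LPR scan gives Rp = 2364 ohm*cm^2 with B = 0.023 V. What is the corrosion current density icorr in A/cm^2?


Apply the Stern-Geary relation: icorr = B / Rp
icorr = 0.023 / 2364 = 9.729×10^-6 A/cm^2

9.729×10^-6 A/cm^2


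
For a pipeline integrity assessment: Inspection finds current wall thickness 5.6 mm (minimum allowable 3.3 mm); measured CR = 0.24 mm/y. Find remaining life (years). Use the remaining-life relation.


Apply the remaining-life relation: RL = (t_current − t_min) / CR
RL = (5.6 − 3.3) / 0.24 = 2.3 / 0.24 = 9.6 years

9.6 years


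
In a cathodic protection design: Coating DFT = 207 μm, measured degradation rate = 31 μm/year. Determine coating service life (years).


Service life = thickness / degradation rate
Life = 207 / 31 = 6.7 years

6.7 years


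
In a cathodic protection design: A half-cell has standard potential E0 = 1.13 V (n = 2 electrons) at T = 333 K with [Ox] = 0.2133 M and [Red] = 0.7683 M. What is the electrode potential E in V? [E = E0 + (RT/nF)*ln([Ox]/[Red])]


Apply the Nernst equation: E = E0 + (RT/nF)*ln([Ox]/[Red])
Step 1: RT/nF = 8.314*333/(2*96485) = 0.01434711 V
Step 2: [Ox]/[Red] = 0.2133/0.7683 = 0.277626
Step 3: ln(0.277626) = -1.28148
Step 4: correction = 0.01434711 * -1.28148 = -0.018 V
E = 1.13 + -0.018 = 1.112 V

1.112 V


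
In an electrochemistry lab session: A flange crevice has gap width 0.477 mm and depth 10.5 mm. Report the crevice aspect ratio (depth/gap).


Aspect ratio = depth / gap
Ratio = 10.5 / 0.477 = 22.0

22.0


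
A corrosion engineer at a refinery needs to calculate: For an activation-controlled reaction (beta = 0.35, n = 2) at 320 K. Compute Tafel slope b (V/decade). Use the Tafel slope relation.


Apply the Tafel slope relation: b = 2.303*R*T/(beta*n*F)
Numerator: 2.303 * 8.314 * 320 = 6127.09
Denominator: 0.35 * 2 * 96485 = 67539.5
b = 6127.09 / 67539.5 = 0.0907 V/decade

0.0907 V/decade


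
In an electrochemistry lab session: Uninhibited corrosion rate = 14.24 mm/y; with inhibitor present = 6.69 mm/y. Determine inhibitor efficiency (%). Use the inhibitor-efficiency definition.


Apply the inhibitor-efficiency definition: IE = (CR_blank − CR_inh)/CR_blank × 100
IE = (14.24 − 6.69) / 14.24 × 100
IE = 7.55 / 14.24 × 100 = 53.0 %

53.0 %


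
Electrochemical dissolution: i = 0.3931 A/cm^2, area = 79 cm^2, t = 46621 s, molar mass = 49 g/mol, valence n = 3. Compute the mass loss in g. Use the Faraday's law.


Apply Faraday's law: m = i*A*t*M / (n*F)
Total charge passed Q = i*A*t = 0.3931*79*46621 = 1447810.4929 C
m = Q*M/(n*F) = 1447810.4929*49/(3*96485) = 245.091 g

245.091 g


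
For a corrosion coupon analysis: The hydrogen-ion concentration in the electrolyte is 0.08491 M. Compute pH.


pH = −log10[H+]
pH = −log10(0.08491) = 1.07

1.07


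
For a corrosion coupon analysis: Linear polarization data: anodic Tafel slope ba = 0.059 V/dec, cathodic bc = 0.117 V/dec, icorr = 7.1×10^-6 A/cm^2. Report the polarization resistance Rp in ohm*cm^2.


Apply the Stern-Geary equation: Rp = ba*bc / (2.303*icorr*(ba+bc))
ba*bc = 0.059*0.117 = 0.006903
ba+bc = 0.176; 2.303*icorr*(ba+bc) = 2.303*7.1×10^-6*0.176 = 2.8778288×10^-6
Rp = 0.006903 / 2.8778288×10^-6 = 2398.68 ohm*cm^2

2398.68 ohm*cm^2


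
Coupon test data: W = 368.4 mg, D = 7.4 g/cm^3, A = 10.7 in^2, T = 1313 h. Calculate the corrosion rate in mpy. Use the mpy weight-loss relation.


Apply the mpy weight-loss relation: CR = 534 * W / (D * A * T)
Numerator: 534 * 368.4 = 196725.6
Denominator: 7.4 * 10.7 * 1313 = 103963.34
CR = 196725.6 / 103963.34 = 1.892 mpy

1.892 mpy


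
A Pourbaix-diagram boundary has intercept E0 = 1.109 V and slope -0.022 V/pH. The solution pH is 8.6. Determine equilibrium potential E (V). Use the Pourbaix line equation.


Apply the Pourbaix line equation: E = E0 + slope*pH
E = 1.109 + (-0.022)*8.6 = 1.109 + (-0.1892) = 0.9198 V
Rounded to 3 decimal places: E = 0.920 V

0.920 V


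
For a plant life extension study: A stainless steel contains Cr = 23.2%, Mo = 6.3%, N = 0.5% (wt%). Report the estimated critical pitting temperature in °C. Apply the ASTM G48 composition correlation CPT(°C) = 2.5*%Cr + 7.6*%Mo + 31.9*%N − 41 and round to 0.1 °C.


Apply the ASTM G48 empirical CPT estimate: CPT(°C) = 2.5*%Cr + 7.6*%Mo + 31.9*%N − 41
2.5*23.2 = 58; 7.6*6.3 = 47.88; 31.9*0.5 = 15.95
CPT = 58 + 47.88 + 15.95 − 41 = 80.83 °C
Rounded to 0.1 °C: CPT ≈ 80.8 °C

80.8 °C


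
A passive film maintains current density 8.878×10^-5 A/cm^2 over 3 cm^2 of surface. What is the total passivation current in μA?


I = i_pass * A, then convert A → μA (×10^6)
I = 8.878×10^-5 * 3 * 10^6 = 266.34 μA

266.34 μA


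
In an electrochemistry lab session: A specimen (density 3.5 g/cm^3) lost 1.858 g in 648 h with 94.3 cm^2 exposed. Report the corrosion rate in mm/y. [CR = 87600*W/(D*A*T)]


Apply the mm/y weight-loss relation: CR = 87600 * W / (D * A * T)
Numerator: 87600 * 1.858 = 162760.8
Denominator: 3.5 * 94.3 * 648 = 213872.4
CR = 162760.8 / 213872.4 = 0.761 mm/y

0.761 mm/y


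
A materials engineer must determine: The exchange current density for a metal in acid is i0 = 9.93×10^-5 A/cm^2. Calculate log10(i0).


i0 = 9.93×10^-5 A/cm^2
log10(i0) = -4.003

-4.003


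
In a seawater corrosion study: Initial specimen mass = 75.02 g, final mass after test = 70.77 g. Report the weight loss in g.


Weight loss = initial − final
WL = 75.02 − 70.77 = 4.25 g

4.25 g


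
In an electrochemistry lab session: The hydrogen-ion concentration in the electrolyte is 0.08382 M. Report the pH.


pH = −log10[H+]
pH = −log10(0.08382) = 1.08

1.08


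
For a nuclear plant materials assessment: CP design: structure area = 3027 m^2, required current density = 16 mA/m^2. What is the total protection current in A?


I = area * current density, then convert mA → A (÷1000)
I = 3027 * 16 / 1000 = 48.43 A

48.43 A


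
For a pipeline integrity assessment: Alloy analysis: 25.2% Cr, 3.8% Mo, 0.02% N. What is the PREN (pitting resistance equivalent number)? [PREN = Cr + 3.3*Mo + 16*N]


Apply the PREN formula: PREN = Cr + 3.3*Mo + 16*N
PREN = 25.2 + 3.3*3.8 + 16*0.02
PREN = 25.2 + 12.54 + 0.32 = 38.06

38.06


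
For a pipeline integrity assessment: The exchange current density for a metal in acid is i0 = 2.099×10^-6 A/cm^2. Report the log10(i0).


i0 = 2.099×10^-6 A/cm^2
log10(i0) = -5.678

-5.678


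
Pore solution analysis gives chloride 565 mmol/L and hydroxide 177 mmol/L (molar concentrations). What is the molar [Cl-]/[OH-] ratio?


Threshold parameter = [Cl-] / [OH-] (molar basis; both in mmol/L, so units cancel)
Ratio = 565 / 177 = 3.19

3.19


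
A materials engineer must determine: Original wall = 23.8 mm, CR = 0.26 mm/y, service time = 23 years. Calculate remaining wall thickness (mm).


Remaining wall = original − CR × time
t = 23.8 − 0.26*23 = 23.8 − 5.98 = 17.82 mm

17.82 mm


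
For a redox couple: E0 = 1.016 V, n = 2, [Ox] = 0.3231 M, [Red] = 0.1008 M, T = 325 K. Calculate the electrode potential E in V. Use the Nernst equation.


Apply the Nernst equation: E = E0 + (RT/nF)*ln([Ox]/[Red])
Step 1: RT/nF = 8.314*325/(2*96485) = 0.01400244 V
Step 2: [Ox]/[Red] = 0.3231/0.1008 = 3.205357
Step 3: ln(3.205357) = 1.164823
Step 4: correction = 0.01400244 * 1.164823 = 0.016 V
E = 1.016 + 0.016 = 1.032 V

1.032 V


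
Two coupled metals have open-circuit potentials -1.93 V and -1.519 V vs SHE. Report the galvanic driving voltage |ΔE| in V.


Driving voltage is the absolute potential difference.
|ΔE| = |-1.93 − (-1.519)| = 0.411 V

0.411 V


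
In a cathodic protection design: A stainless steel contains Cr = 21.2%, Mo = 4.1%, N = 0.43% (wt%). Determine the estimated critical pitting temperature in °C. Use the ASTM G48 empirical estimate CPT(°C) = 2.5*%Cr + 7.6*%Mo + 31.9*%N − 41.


Apply the ASTM G48 empirical CPT estimate: CPT(°C) = 2.5*%Cr + 7.6*%Mo + 31.9*%N − 41
2.5*21.2 = 53; 7.6*4.1 = 31.16; 31.9*0.43 = 13.717
CPT = 53 + 31.16 + 13.717 − 41 = 56.877 °C
Rounded to 0.1 °C: CPT ≈ 56.9 °C

56.9 °C


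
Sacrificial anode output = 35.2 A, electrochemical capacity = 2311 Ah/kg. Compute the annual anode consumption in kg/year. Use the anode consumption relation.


Annual consumption = current * hours per year / capacity
Rate = 35.2 * 8760 / 2311 = 133.4 kg/year

133.4 kg/year


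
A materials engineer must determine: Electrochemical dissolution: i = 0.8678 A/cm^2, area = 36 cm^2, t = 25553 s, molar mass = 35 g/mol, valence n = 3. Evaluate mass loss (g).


Apply Faraday's law: m = i*A*t*M / (n*F)
Total charge passed Q = i*A*t = 0.8678*36*25553 = 798296.1624 C
m = Q*M/(n*F) = 798296.1624*35/(3*96485) = 96.52749 g

96.52749 g


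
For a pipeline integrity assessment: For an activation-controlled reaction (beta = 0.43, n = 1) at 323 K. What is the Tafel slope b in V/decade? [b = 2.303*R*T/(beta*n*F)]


Apply the Tafel slope relation: b = 2.303*R*T/(beta*n*F)
Numerator: 2.303 * 8.314 * 323 = 6184.53
Denominator: 0.43 * 1 * 96485 = 41488.55
b = 6184.53 / 41488.55 = 0.1491 V/decade

0.1491 V/decade


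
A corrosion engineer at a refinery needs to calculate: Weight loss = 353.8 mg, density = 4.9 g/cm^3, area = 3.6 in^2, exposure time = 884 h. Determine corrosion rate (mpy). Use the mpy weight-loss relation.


Apply the mpy weight-loss relation: CR = 534 * W / (D * A * T)
Numerator: 534 * 353.8 = 188929.2
Denominator: 4.9 * 3.6 * 884 = 15593.76
CR = 188929.2 / 15593.76 = 12.1157 mpy

12.1157 mpy


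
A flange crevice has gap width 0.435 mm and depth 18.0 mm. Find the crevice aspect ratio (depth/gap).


Aspect ratio = depth / gap
Ratio = 18.0 / 0.435 = 41.4

41.4


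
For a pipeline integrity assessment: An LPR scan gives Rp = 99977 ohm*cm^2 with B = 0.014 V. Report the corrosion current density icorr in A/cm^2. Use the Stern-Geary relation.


Apply the Stern-Geary relation: icorr = B / Rp
icorr = 0.014 / 99977 = 1.4×10^-7 A/cm^2

1.4×10^-7 A/cm^2


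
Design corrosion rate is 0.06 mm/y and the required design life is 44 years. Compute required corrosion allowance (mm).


Corrosion allowance = CR × design life
CA = 0.06 * 44 = 2.64 mm

2.64 mm


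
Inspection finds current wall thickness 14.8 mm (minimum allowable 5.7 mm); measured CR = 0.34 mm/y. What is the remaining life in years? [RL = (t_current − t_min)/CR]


Apply the remaining-life relation: RL = (t_current − t_min) / CR
RL = (14.8 − 5.7) / 0.34 = 9.1 / 0.34 = 26.8 years

26.8 years


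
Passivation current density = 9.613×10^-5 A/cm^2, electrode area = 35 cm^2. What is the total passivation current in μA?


I = i_pass * A, then convert A → μA (×10^6)
I = 9.613×10^-5 * 35 * 10^6 = 3364.55 μA

3364.55 μA


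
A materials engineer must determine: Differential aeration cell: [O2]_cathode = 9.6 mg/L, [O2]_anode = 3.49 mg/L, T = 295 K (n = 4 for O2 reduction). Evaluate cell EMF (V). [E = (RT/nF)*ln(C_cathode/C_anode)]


Apply the Nernst concentration-cell relation: E = (RT/nF)*ln(C_cathode/C_anode)
RT/nF = 8.314*295/(4*96485) = 0.00635495 V
ln(9.6/3.49) = 1.01186
E = 0.00635495 * 1.01186 = 0.00643 V

0.00643 V


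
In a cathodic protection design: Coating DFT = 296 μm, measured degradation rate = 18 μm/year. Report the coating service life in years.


Service life = thickness / degradation rate
Life = 296 / 18 = 16.4 years

16.4 years


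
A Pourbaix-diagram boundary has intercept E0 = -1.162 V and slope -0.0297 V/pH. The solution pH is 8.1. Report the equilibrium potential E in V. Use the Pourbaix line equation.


Apply the Pourbaix line equation: E = E0 + slope*pH
E = -1.162 + (-0.0297)*8.1 = -1.162 + (-0.24057) = -1.40257 V
Rounded to 4 decimal places: E = -1.4026 V

-1.4026 V


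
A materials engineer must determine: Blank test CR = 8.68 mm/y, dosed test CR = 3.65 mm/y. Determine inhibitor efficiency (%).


Apply the inhibitor-efficiency definition: IE = (CR_blank − CR_inh)/CR_blank × 100
IE = (8.68 − 3.65) / 8.68 × 100
IE = 5.03 / 8.68 × 100 = 57.9 %

57.9 %


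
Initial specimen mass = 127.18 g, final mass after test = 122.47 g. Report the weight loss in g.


Weight loss = initial − final
WL = 127.18 − 122.47 = 4.71 g

4.71 g


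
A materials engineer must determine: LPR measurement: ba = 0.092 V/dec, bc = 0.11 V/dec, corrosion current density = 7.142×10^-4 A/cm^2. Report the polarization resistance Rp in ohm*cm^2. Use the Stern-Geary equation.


Apply the Stern-Geary equation: Rp = ba*bc / (2.303*icorr*(ba+bc))
ba*bc = 0.092*0.11 = 0.01012
ba+bc = 0.202; 2.303*icorr*(ba+bc) = 2.303*7.142×10^-4*0.202 = 3.3225013×10^-4
Rp = 0.01012 / 3.3225013×10^-4 = 30.5 ohm*cm^2

30.5 ohm*cm^2


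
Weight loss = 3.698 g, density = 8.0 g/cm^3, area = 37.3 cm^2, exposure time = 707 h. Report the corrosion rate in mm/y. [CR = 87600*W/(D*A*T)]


Apply the mm/y weight-loss relation: CR = 87600 * W / (D * A * T)
Numerator: 87600 * 3.698 = 323944.8
Denominator: 8.0 * 37.3 * 707 = 210968.8
CR = 323944.8 / 210968.8 = 1.53551 mm/y

1.53551 mm/y


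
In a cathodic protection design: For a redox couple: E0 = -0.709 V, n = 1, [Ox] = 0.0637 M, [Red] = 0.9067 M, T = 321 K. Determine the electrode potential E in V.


Apply the Nernst equation: E = E0 + (RT/nF)*ln([Ox]/[Red])
Step 1: RT/nF = 8.314*321/(1*96485) = 0.0276602 V
Step 2: [Ox]/[Red] = 0.0637/0.9067 = 0.070255
Step 3: ln(0.070255) = -2.655624
Step 4: correction = 0.0276602 * -2.655624 = -0.073 V
E = -0.709 + -0.073 = -0.782 V

-0.782 V


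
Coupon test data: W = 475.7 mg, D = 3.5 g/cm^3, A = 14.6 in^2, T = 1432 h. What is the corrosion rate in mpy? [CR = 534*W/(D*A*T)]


Apply the mpy weight-loss relation: CR = 534 * W / (D * A * T)
Numerator: 534 * 475.7 = 254023.8
Denominator: 3.5 * 14.6 * 1432 = 73175.2
CR = 254023.8 / 73175.2 = 3.47145 mpy

3.47145 mpy


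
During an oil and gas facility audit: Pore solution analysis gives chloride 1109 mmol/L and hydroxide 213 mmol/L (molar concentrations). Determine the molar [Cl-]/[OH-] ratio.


Threshold parameter = [Cl-] / [OH-] (molar basis; both in mmol/L, so units cancel)
Ratio = 1109 / 213 = 5.21

5.21


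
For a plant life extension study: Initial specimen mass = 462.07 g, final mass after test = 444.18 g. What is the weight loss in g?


Weight loss = initial − final
WL = 462.07 − 444.18 = 17.89 g

17.89 g
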